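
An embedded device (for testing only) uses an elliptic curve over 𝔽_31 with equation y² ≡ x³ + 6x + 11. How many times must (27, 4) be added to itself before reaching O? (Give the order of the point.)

8

2P: tangent at (27, 4): λ = (3·27² + 6)/(2·4) ≡ 23/8. 8⁻¹ ≡ 4 (mod 31), so λ ≡ 23·4 ≡ 30.
  x = λ² - 27 - 27 = 900 - 54 ≡ 9; y = λ·(27 - 9) - 4 ≡ 9. → (9, 9)
3P: (9, 9) + (27, 4). λ = (4 - 9)/(27 - 9) ≡ 26/18 mod 31. 18⁻¹ ≡ 19 (mod 31), so λ ≡ 29.
  x = λ² - 9 - 27 = 841 - 36 ≡ 30; y = λ·(9 - 30) - 9 ≡ 2. → (30, 2)
4P: (30, 2) + (27, 4). λ = (4 - 2)/(27 - 30) ≡ 2/28 mod 31. 28⁻¹ ≡ 10 (mod 31), so λ ≡ 20.
  x = λ² - 30 - 27 = 400 - 57 ≡ 2; y = λ·(30 - 2) - 2 ≡ 0. → (2, 0)
5P: (2, 0) + (27, 4). λ = (4 - 0)/(27 - 2) ≡ 4/25 mod 31. 25⁻¹ ≡ 5 (mod 31) since 25·5 = 125 ≡ 1, so λ ≡ 20.
  x = λ² - 2 - 27 = 400 - 29 ≡ 30; y = λ·(2 - 30) - 0 ≡ 29. → (30, 29)
6P: (30, 29) + (27, 4). λ = (4 - 29)/(27 - 30) ≡ 6/28 mod 31. 28⁻¹ ≡ 10 (mod 31), so λ ≡ 29.
  x = λ² - 30 - 27 = 841 - 57 ≡ 9; y = λ·(30 - 9) - 29 ≡ 22. → (9, 22)
7P: (9, 22) + (27, 4). λ = (4 - 22)/(27 - 9) ≡ 13/18 mod 31. 18⁻¹ ≡ 19 (mod 31), so λ ≡ 30.
  x = λ² - 9 - 27 = 900 - 36 ≡ 27; y = λ·(9 - 27) - 22 ≡ 27. → (27, 27)
8P: (27, 27) + (27, 4): same x and y₁ ≡ -y₂, so the sum is O.
8P = O, so the order is 8.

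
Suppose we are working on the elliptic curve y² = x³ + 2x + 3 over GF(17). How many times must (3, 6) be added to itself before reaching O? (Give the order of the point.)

2P: tangent at (3, 6): λ = (3·3² + 2)/(2·6) ≡ 12/12. 12⁻¹ ≡ 10 (mod 17), so λ ≡ 12·10 ≡ 1.
  x = λ² - 3 - 3 = 1 - 6 ≡ 12; y = λ·(3 - 12) - 6 ≡ 2. → (12, 2)
3P: (12, 2) + (3, 6). λ = (6 - 2)/(3 - 12) ≡ 4/8 mod 17. 8⁻¹ ≡ 15 (mod 17), so λ ≡ 9.
  x = λ² - 12 - 3 = 81 - 15 ≡ 15; y = λ·(12 - 15) - 2 ≡ 5. → (15, 5)
4P: (15, 5) + (3, 6). λ = (6 - 5)/(3 - 15) ≡ 1/5 mod 17. 5⁻¹ ≡ 7 (mod 17) since 5·7 = 35 ≡ 1, so λ ≡ 7.
  x = λ² - 15 - 3 = 49 - 18 ≡ 14; y = λ·(15 - 14) - 5 ≡ 2. → (14, 2)
5P: (14, 2) + (3, 6). λ = (6 - 2)/(3 - 14) ≡ 4/6 mod 17. 6⁻¹ ≡ 3 (mod 17) since 6·3 = 18 ≡ 1, so λ ≡ 12.
  x = λ² - 14 - 3 = 144 - 17 ≡ 8; y = λ·(14 - 8) - 2 ≡ 2. → (8, 2)
6P: (8, 2) + (3, 6). λ = (6 - 2)/(3 - 8) ≡ 4/12 mod 17. 12⁻¹ ≡ 10 (mod 17), so λ ≡ 6.
  x = λ² - 8 - 3 = 36 - 11 ≡ 8; y = λ·(8 - 8) - 2 ≡ 15. → (8, 15)
7P: (8, 15) + (3, 6). λ = (6 - 15)/(3 - 8) ≡ 8/12 mod 17. 12⁻¹ ≡ 10 (mod 17), so λ ≡ 12.
  x = λ² - 8 - 3 = 144 - 11 ≡ 14; y = λ·(8 - 14) - 15 ≡ 15. → (14, 15)
8P: (14, 15) + (3, 6). λ = (6 - 15)/(3 - 14) ≡ 8/6 mod 17. 6⁻¹ ≡ 3 (mod 17), so λ ≡ 7.
  x = λ² - 14 - 3 = 49 - 17 ≡ 15; y = λ·(14 - 15) - 15 ≡ 12. → (15, 12)
9P: (15, 12) + (3, 6). λ = (6 - 12)/(3 - 15) ≡ 11/5 mod 17. 5⁻¹ ≡ 7 (mod 17), so λ ≡ 9.
  x = λ² - 15 - 3 = 81 - 18 ≡ 12; y = λ·(15 - 12) - 12 ≡ 15. → (12, 15)
10P: (12, 15) + (3, 6). λ = (6 - 15)/(3 - 12) ≡ 8/8 mod 17. 8⁻¹ ≡ 15 (mod 17), so λ ≡ 1.
  x = λ² - 12 - 3 = 1 - 15 ≡ 3; y = λ·(12 - 3) - 15 ≡ 11. → (3, 11)
11P: (3, 11) + (3, 6): same x and y₁ ≡ -y₂, so the sum is O.
11P = O, so the order is 11.

11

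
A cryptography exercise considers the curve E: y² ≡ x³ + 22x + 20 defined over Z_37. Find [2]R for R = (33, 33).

(36, 21)

tangent at (33, 33): λ = (3·33² + 22)/(2·33) ≡ 33/29. 29⁻¹ ≡ 23 (mod 37) since 29·23 = 667 ≡ 1, so λ ≡ 33·23 ≡ 19.
  x = λ² - 33 - 33 = 361 - 66 ≡ 36; y = λ·(33 - 36) - 33 ≡ 21. → (36, 21)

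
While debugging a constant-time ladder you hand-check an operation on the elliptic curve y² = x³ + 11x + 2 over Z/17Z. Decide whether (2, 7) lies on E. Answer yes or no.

yes

y² = 7² ≡ 15; x³ + 11x + 2 = 32 ≡ 15 (mod 17). 15 = 15.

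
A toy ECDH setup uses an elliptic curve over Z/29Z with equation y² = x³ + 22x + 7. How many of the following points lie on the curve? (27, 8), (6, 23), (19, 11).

2

(27, 8): 8² ≡ 6, rhs ≡ 13 → off.
(6, 23): 23² ≡ 7, rhs ≡ 7 → on.
(19, 11): 11² ≡ 5, rhs ≡ 5 → on.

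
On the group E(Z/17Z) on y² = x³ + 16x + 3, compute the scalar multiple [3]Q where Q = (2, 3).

Repeated addition: build up to 3Q.
2Q: tangent at (2, 3): λ = (3·2² + 16)/(2·3) ≡ 11/6. 6⁻¹ ≡ 3 (mod 17) since 6·3 = 18 ≡ 1, so λ ≡ 11·3 ≡ 16.
  x = λ² - 2 - 2 = 256 - 4 ≡ 14; y = λ·(2 - 14) - 3 ≡ 9. → (14, 9)
3Q: (14, 9) + (2, 3). λ = (3 - 9)/(2 - 14) ≡ 11/5 mod 17. 5⁻¹ ≡ 7 (mod 17) since 5·7 = 35 ≡ 1, so λ ≡ 9.
  x = λ² - 14 - 2 = 81 - 16 ≡ 14; y = λ·(14 - 14) - 9 ≡ 8. → (14, 8)

(14, 8)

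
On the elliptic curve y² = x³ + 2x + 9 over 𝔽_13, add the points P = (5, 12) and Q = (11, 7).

(6, 4)

(5, 12) + (11, 7). λ = (7 - 12)/(11 - 5) ≡ 8/6 mod 13. 6⁻¹ ≡ 11 (mod 13), so λ ≡ 10.
  x = λ² - 5 - 11 = 100 - 16 ≡ 6; y = λ·(5 - 6) - 12 ≡ 4. → (6, 4)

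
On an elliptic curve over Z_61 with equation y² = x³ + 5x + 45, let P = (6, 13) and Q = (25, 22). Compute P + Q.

(6, 13) + (25, 22). λ = (22 - 13)/(25 - 6) ≡ 9/19 mod 61. 19⁻¹ ≡ 45 (mod 61), so λ ≡ 39.
  x = λ² - 6 - 25 = 1521 - 31 ≡ 26; y = λ·(6 - 26) - 13 ≡ 0. → (26, 0)

(26, 0)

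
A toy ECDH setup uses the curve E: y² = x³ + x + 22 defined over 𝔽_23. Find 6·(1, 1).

Write Q = (1, 1).
Double-and-add on 6 = (110)₂. Start with Q = (1, 1) for the leading 1-bit.
double: tangent at (1, 1): λ = (3·1² + 1)/(2·1) ≡ 4/2. 2⁻¹ ≡ 12 (mod 23), so λ ≡ 4·12 ≡ 2.
  x = λ² - 1 - 1 = 4 - 2 ≡ 2; y = λ·(1 - 2) - 1 ≡ 20. → (2, 20)
add Q: (2, 20) + (1, 1). λ = (1 - 20)/(1 - 2) ≡ 4/22 mod 23. 22⁻¹ ≡ 22 (mod 23) since 22·22 = 484 ≡ 1, so λ ≡ 19.
  x = λ² - 2 - 1 = 361 - 3 ≡ 13; y = λ·(2 - 13) - 20 ≡ 1. → (13, 1)
double: tangent at (13, 1): λ = (3·13² + 1)/(2·1) ≡ 2/2. 2⁻¹ ≡ 12 (mod 23), so λ ≡ 2·12 ≡ 1.
  x = λ² - 13 - 13 = 1 - 26 ≡ 21; y = λ·(13 - 21) - 1 ≡ 14. → (21, 14)

(21, 14)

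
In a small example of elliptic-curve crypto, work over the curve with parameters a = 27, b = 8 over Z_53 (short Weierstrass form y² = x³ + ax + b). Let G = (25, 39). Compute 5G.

(39, 38)

Repeated addition: build up to 5G.
2G: tangent at (25, 39): λ = (3·25² + 27)/(2·39) ≡ 47/25. 25⁻¹ ≡ 17 (mod 53), so λ ≡ 47·17 ≡ 4.
  x = λ² - 25 - 25 = 16 - 50 ≡ 19; y = λ·(25 - 19) - 39 ≡ 38. → (19, 38)
3G: (19, 38) + (25, 39). λ = (39 - 38)/(25 - 19) ≡ 1/6 mod 53. 6⁻¹ ≡ 9 (mod 53), so λ ≡ 9.
  x = λ² - 19 - 25 = 81 - 44 ≡ 37; y = λ·(19 - 37) - 38 ≡ 12. → (37, 12)
4G: (37, 12) + (25, 39). λ = (39 - 12)/(25 - 37) ≡ 27/41 mod 53. 41⁻¹ ≡ 22 (mod 53) since 41·22 = 902 ≡ 1, so λ ≡ 11.
  x = λ² - 37 - 25 = 121 - 62 ≡ 6; y = λ·(37 - 6) - 12 ≡ 11. → (6, 11)
5G: (6, 11) + (25, 39). λ = (39 - 11)/(25 - 6) ≡ 28/19 mod 53. 19⁻¹ ≡ 14 (mod 53) since 19·14 = 266 ≡ 1, so λ ≡ 21.
  x = λ² - 6 - 25 = 441 - 31 ≡ 39; y = λ·(6 - 39) - 11 ≡ 38. → (39, 38)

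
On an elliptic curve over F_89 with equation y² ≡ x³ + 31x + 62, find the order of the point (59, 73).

6

2P: tangent at (59, 73): λ = (3·59² + 31)/(2·73) ≡ 61/57. 57⁻¹ ≡ 25 (mod 89), so λ ≡ 61·25 ≡ 12.
  x = λ² - 59 - 59 = 144 - 118 ≡ 26; y = λ·(59 - 26) - 73 ≡ 56. → (26, 56)
3P: (26, 56) + (59, 73). λ = (73 - 56)/(59 - 26) ≡ 17/33 mod 89. 33⁻¹ ≡ 27 (mod 89) since 33·27 = 891 ≡ 1, so λ ≡ 14.
  x = λ² - 26 - 59 = 196 - 85 ≡ 22; y = λ·(26 - 22) - 56 ≡ 0. → (22, 0)
4P: (22, 0) + (59, 73). λ = (73 - 0)/(59 - 22) ≡ 73/37 mod 89. 37⁻¹ ≡ 77 (mod 89) since 37·77 = 2849 ≡ 1, so λ ≡ 14.
  x = λ² - 22 - 59 = 196 - 81 ≡ 26; y = λ·(22 - 26) - 0 ≡ 33. → (26, 33)
5P: (26, 33) + (59, 73). λ = (73 - 33)/(59 - 26) ≡ 40/33 mod 89. 33⁻¹ ≡ 27 (mod 89), so λ ≡ 12.
  x = λ² - 26 - 59 = 144 - 85 ≡ 59; y = λ·(26 - 59) - 33 ≡ 16. → (59, 16)
6P: (59, 16) + (59, 73): same x and y₁ ≡ -y₂, so the sum is 𝒪.
6P = 𝒪, so the order is 6.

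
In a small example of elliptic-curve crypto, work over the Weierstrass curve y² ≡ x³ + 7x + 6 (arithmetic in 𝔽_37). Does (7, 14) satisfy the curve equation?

y² = 14² ≡ 11; x³ + 7x + 6 = 398 ≡ 28 (mod 37). 11 ≠ 28.

no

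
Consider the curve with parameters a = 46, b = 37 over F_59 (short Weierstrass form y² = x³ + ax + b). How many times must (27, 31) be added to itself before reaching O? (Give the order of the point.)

2P: tangent at (27, 31): λ = (3·27² + 46)/(2·31) ≡ 50/3. 3⁻¹ ≡ 20 (mod 59) since 3·20 = 60 ≡ 1, so λ ≡ 50·20 ≡ 56.
  x = λ² - 27 - 27 = 3136 - 54 ≡ 14; y = λ·(27 - 14) - 31 ≡ 48. → (14, 48)
3P: (14, 48) + (27, 31). λ = (31 - 48)/(27 - 14) ≡ 42/13 mod 59. 13⁻¹ ≡ 50 (mod 59), so λ ≡ 35.
  x = λ² - 14 - 27 = 1225 - 41 ≡ 4; y = λ·(14 - 4) - 48 ≡ 7. → (4, 7)
4P: (4, 7) + (27, 31). λ = (31 - 7)/(27 - 4) ≡ 24/23 mod 59. 23⁻¹ ≡ 18 (mod 59), so λ ≡ 19.
  x = λ² - 4 - 27 = 361 - 31 ≡ 35; y = λ·(4 - 35) - 7 ≡ 53. → (35, 53)
5P: (35, 53) + (27, 31). λ = (31 - 53)/(27 - 35) ≡ 37/51 mod 59. 51⁻¹ ≡ 22 (mod 59) since 51·22 = 1122 ≡ 1, so λ ≡ 47.
  x = λ² - 35 - 27 = 2209 - 62 ≡ 23; y = λ·(35 - 23) - 53 ≡ 39. → (23, 39)
6P: (23, 39) + (27, 31). λ = (31 - 39)/(27 - 23) ≡ 51/4 mod 59. 4⁻¹ ≡ 15 (mod 59) since 4·15 = 60 ≡ 1, so λ ≡ 57.
  x = λ² - 23 - 27 = 3249 - 50 ≡ 13; y = λ·(23 - 13) - 39 ≡ 0. → (13, 0)
7P: (13, 0) + (27, 31). λ = (31 - 0)/(27 - 13) ≡ 31/14 mod 59. 14⁻¹ ≡ 38 (mod 59), so λ ≡ 57.
  x = λ² - 13 - 27 = 3249 - 40 ≡ 23; y = λ·(13 - 23) - 0 ≡ 20. → (23, 20)
8P: (23, 20) + (27, 31). λ = (31 - 20)/(27 - 23) ≡ 11/4 mod 59. 4⁻¹ ≡ 15 (mod 59) since 4·15 = 60 ≡ 1, so λ ≡ 47.
  x = λ² - 23 - 27 = 2209 - 50 ≡ 35; y = λ·(23 - 35) - 20 ≡ 6. → (35, 6)
9P: (35, 6) + (27, 31). λ = (31 - 6)/(27 - 35) ≡ 25/51 mod 59. 51⁻¹ ≡ 22 (mod 59), so λ ≡ 19.
  x = λ² - 35 - 27 = 361 - 62 ≡ 4; y = λ·(35 - 4) - 6 ≡ 52. → (4, 52)
10P: (4, 52) + (27, 31). λ = (31 - 52)/(27 - 4) ≡ 38/23 mod 59. 23⁻¹ ≡ 18 (mod 59), so λ ≡ 35.
  x = λ² - 4 - 27 = 1225 - 31 ≡ 14; y = λ·(4 - 14) - 52 ≡ 11. → (14, 11)
11P: (14, 11) + (27, 31). λ = (31 - 11)/(27 - 14) ≡ 20/13 mod 59. 13⁻¹ ≡ 50 (mod 59) since 13·50 = 650 ≡ 1, so λ ≡ 56.
  x = λ² - 14 - 27 = 3136 - 41 ≡ 27; y = λ·(14 - 27) - 11 ≡ 28. → (27, 28)
12P: (27, 28) + (27, 31): same x and y₁ ≡ -y₂, so the sum is O.
12P = O, so the order is 12.

12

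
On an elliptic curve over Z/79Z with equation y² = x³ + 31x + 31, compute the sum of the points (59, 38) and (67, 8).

(59, 38) + (67, 8). λ = (8 - 38)/(67 - 59) ≡ 49/8 mod 79. 8⁻¹ ≡ 10 (mod 79), so λ ≡ 16.
  x = λ² - 59 - 67 = 256 - 126 ≡ 51; y = λ·(59 - 51) - 38 ≡ 11. → (51, 11)

(51, 11)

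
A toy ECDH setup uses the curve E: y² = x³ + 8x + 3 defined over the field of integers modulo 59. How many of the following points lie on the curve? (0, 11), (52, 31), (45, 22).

2

(0, 11): 11² ≡ 3, rhs ≡ 3 → on.
(52, 31): 31² ≡ 17, rhs ≡ 17 → on.
(45, 22): 22² ≡ 12, rhs ≡ 38 → off.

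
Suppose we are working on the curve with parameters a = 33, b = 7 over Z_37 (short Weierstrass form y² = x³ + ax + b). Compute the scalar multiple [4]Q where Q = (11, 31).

O

Repeated addition: build up to 4Q.
2Q: tangent at (11, 31): λ = (3·11² + 33)/(2·31) ≡ 26/25. 25⁻¹ ≡ 3 (mod 37), so λ ≡ 26·3 ≡ 4.
  x = λ² - 11 - 11 = 16 - 22 ≡ 31; y = λ·(11 - 31) - 31 ≡ 0. → (31, 0)
3Q: (31, 0) + (11, 31). λ = (31 - 0)/(11 - 31) ≡ 31/17 mod 37. 17⁻¹ ≡ 24 (mod 37), so λ ≡ 4.
  x = λ² - 31 - 11 = 16 - 42 ≡ 11; y = λ·(31 - 11) - 0 ≡ 6. → (11, 6)
4Q: (11, 6) + (11, 31): same x and y₁ ≡ -y₂, so the sum is ∞.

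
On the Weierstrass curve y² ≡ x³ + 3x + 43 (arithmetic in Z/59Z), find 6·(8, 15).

(43, 41)

Write Q = (8, 15).
Double-and-add on 6 = (110)₂. Start with Q = (8, 15) for the leading 1-bit.
double: tangent at (8, 15): λ = (3·8² + 3)/(2·15) ≡ 18/30. 30⁻¹ ≡ 2 (mod 59), so λ ≡ 18·2 ≡ 36.
  x = λ² - 8 - 8 = 1296 - 16 ≡ 41; y = λ·(8 - 41) - 15 ≡ 36. → (41, 36)
add Q: (41, 36) + (8, 15). λ = (15 - 36)/(8 - 41) ≡ 38/26 mod 59. 26⁻¹ ≡ 25 (mod 59), so λ ≡ 6.
  x = λ² - 41 - 8 = 36 - 49 ≡ 46; y = λ·(41 - 46) - 36 ≡ 52. → (46, 52)
double: tangent at (46, 52): λ = (3·46² + 3)/(2·52) ≡ 38/45. 45⁻¹ ≡ 21 (mod 59), so λ ≡ 38·21 ≡ 31.
  x = λ² - 46 - 46 = 961 - 92 ≡ 43; y = λ·(46 - 43) - 52 ≡ 41. → (43, 41)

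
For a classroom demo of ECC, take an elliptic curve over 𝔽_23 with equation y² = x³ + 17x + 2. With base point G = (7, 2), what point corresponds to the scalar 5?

Repeated addition: build up to 5G.
2G: tangent at (7, 2): λ = (3·7² + 17)/(2·2) ≡ 3/4. 4⁻¹ ≡ 6 (mod 23), so λ ≡ 3·6 ≡ 18.
  x = λ² - 7 - 7 = 324 - 14 ≡ 11; y = λ·(7 - 11) - 2 ≡ 18. → (11, 18)
3G: (11, 18) + (7, 2). λ = (2 - 18)/(7 - 11) ≡ 7/19 mod 23. 19⁻¹ ≡ 17 (mod 23), so λ ≡ 4.
  x = λ² - 11 - 7 = 16 - 18 ≡ 21; y = λ·(11 - 21) - 18 ≡ 11. → (21, 11)
4G: (21, 11) + (7, 2). λ = (2 - 11)/(7 - 21) ≡ 14/9 mod 23. 9⁻¹ ≡ 18 (mod 23), so λ ≡ 22.
  x = λ² - 21 - 7 = 484 - 28 ≡ 19; y = λ·(21 - 19) - 11 ≡ 10. → (19, 10)
5G: (19, 10) + (7, 2). λ = (2 - 10)/(7 - 19) ≡ 15/11 mod 23. 11⁻¹ ≡ 21 (mod 23), so λ ≡ 16.
  x = λ² - 19 - 7 = 256 - 26 ≡ 0; y = λ·(19 - 0) - 10 ≡ 18. → (0, 18)

(0, 18)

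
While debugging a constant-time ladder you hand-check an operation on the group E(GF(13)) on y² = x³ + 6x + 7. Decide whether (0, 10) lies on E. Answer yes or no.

no

y² = 10² ≡ 9; x³ + 6x + 7 = 7 ≡ 7 (mod 13). 9 ≠ 7.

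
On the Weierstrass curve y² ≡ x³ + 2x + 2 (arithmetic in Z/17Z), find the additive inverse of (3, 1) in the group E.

(3, 16)

-(3, 1) = (3, -1 mod 17) = (3, 16).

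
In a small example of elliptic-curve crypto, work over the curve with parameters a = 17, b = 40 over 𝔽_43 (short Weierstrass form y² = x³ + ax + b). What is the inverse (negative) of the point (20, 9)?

-(20, 9) = (20, -9 mod 43) = (20, 34).

(20, 34)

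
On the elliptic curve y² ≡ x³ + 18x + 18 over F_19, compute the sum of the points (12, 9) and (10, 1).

(12, 9) + (10, 1). λ = (1 - 9)/(10 - 12) ≡ 11/17 mod 19. 17⁻¹ ≡ 9 (mod 19), so λ ≡ 4.
  x = λ² - 12 - 10 = 16 - 22 ≡ 13; y = λ·(12 - 13) - 9 ≡ 6. → (13, 6)

(13, 6)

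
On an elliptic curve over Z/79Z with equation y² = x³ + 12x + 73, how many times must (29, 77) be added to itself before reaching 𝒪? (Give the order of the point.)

2P: tangent at (29, 77): λ = (3·29² + 12)/(2·77) ≡ 7/75. 75⁻¹ ≡ 59 (mod 79), so λ ≡ 7·59 ≡ 18.
  x = λ² - 29 - 29 = 324 - 58 ≡ 29; y = λ·(29 - 29) - 77 ≡ 2. → (29, 2)
3P: (29, 2) + (29, 77): same x and y₁ ≡ -y₂, so the sum is 𝒪.
3P = 𝒪, so the order is 3.

3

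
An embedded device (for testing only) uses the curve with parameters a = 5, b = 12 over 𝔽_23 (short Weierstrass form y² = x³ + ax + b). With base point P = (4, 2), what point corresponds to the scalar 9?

(22, 11)

Double-and-add on 9 = (1001)₂. Start with P = (4, 2) for the leading 1-bit.
double: tangent at (4, 2): λ = (3·4² + 5)/(2·2) ≡ 7/4. 4⁻¹ ≡ 6 (mod 23) since 4·6 = 24 ≡ 1, so λ ≡ 7·6 ≡ 19.
  x = λ² - 4 - 4 = 361 - 8 ≡ 8; y = λ·(4 - 8) - 2 ≡ 14. → (8, 14)
double: tangent at (8, 14): λ = (3·8² + 5)/(2·14) ≡ 13/5. 5⁻¹ ≡ 14 (mod 23) since 5·14 = 70 ≡ 1, so λ ≡ 13·14 ≡ 21.
  x = λ² - 8 - 8 = 441 - 16 ≡ 11; y = λ·(8 - 11) - 14 ≡ 15. → (11, 15)
double: tangent at (11, 15): λ = (3·11² + 5)/(2·15) ≡ 0/7. 7⁻¹ ≡ 10 (mod 23), so λ ≡ 0·10 ≡ 0.
  x = λ² - 11 - 11 = 0 - 22 ≡ 1; y = λ·(11 - 1) - 15 ≡ 8. → (1, 8)
add P: (1, 8) + (4, 2). λ = (2 - 8)/(4 - 1) ≡ 17/3 mod 23. 3⁻¹ ≡ 8 (mod 23), so λ ≡ 21.
  x = λ² - 1 - 4 = 441 - 5 ≡ 22; y = λ·(1 - 22) - 8 ≡ 11. → (22, 11)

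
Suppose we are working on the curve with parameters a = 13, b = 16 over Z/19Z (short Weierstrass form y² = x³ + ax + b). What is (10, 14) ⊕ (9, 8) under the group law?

(10, 14) + (9, 8). λ = (8 - 14)/(9 - 10) ≡ 13/18 mod 19. 18⁻¹ ≡ 18 (mod 19) since 18·18 = 324 ≡ 1, so λ ≡ 6.
  x = λ² - 10 - 9 = 36 - 19 ≡ 17; y = λ·(10 - 17) - 14 ≡ 1. → (17, 1)

(17, 1)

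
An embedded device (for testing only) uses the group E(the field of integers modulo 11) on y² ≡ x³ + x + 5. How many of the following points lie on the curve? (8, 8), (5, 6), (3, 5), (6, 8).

1

(8, 8): 8² ≡ 9, rhs ≡ 8 → off.
(5, 6): 6² ≡ 3, rhs ≡ 3 → on.
(3, 5): 5² ≡ 3, rhs ≡ 2 → off.
(6, 8): 8² ≡ 9, rhs ≡ 7 → off.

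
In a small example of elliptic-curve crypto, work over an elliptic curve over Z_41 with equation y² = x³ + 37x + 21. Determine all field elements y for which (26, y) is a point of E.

none

x³ + 37x + 21 = 18559 ≡ 27 (mod 41).
27 is a non-residue mod 41; no y exists.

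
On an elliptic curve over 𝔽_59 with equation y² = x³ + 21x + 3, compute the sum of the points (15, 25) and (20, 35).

(15, 25) + (20, 35). λ = (35 - 25)/(20 - 15) ≡ 10/5 mod 59. 5⁻¹ ≡ 12 (mod 59) since 5·12 = 60 ≡ 1, so λ ≡ 2.
  x = λ² - 15 - 20 = 4 - 35 ≡ 28; y = λ·(15 - 28) - 25 ≡ 8. → (28, 8)

(28, 8)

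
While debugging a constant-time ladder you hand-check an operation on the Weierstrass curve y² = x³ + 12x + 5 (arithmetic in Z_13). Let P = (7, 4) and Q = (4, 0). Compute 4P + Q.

First 4P:
Repeated addition: build up to 4P.
2P: tangent at (7, 4): λ = (3·7² + 12)/(2·4) ≡ 3/8. 8⁻¹ ≡ 5 (mod 13), so λ ≡ 3·5 ≡ 2.
  x = λ² - 7 - 7 = 4 - 14 ≡ 3; y = λ·(7 - 3) - 4 ≡ 4. → (3, 4)
3P: (3, 4) + (7, 4). λ = (4 - 4)/(7 - 3) ≡ 0/4 mod 13. 4⁻¹ ≡ 10 (mod 13), so λ ≡ 0.
  x = λ² - 3 - 7 = 0 - 10 ≡ 3; y = λ·(3 - 3) - 4 ≡ 9. → (3, 9)
4P: (3, 9) + (7, 4). λ = (4 - 9)/(7 - 3) ≡ 8/4 mod 13. 4⁻¹ ≡ 10 (mod 13), so λ ≡ 2.
  x = λ² - 3 - 7 = 4 - 10 ≡ 7; y = λ·(3 - 7) - 9 ≡ 9. → (7, 9)
4P = (7, 9).
Finally 4P + Q:
(7, 9) + (4, 0). λ = (0 - 9)/(4 - 7) ≡ 4/10 mod 13. 10⁻¹ ≡ 4 (mod 13) since 10·4 = 40 ≡ 1, so λ ≡ 3.
  x = λ² - 7 - 4 = 9 - 11 ≡ 11; y = λ·(7 - 11) - 9 ≡ 5. → (11, 5)

(11, 5)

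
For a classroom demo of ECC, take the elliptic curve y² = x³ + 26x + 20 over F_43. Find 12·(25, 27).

(23, 10)

Write Q = (25, 27).
Repeated addition: build up to 12Q.
2Q: tangent at (25, 27): λ = (3·25² + 26)/(2·27) ≡ 9/11. 11⁻¹ ≡ 4 (mod 43) since 11·4 = 44 ≡ 1, so λ ≡ 9·4 ≡ 36.
  x = λ² - 25 - 25 = 1296 - 50 ≡ 42; y = λ·(25 - 42) - 27 ≡ 6. → (42, 6)
3Q: (42, 6) + (25, 27). λ = (27 - 6)/(25 - 42) ≡ 21/26 mod 43. 26⁻¹ ≡ 5 (mod 43), so λ ≡ 19.
  x = λ² - 42 - 25 = 361 - 67 ≡ 36; y = λ·(42 - 36) - 6 ≡ 22. → (36, 22)
4Q: (36, 22) + (25, 27). λ = (27 - 22)/(25 - 36) ≡ 5/32 mod 43. 32⁻¹ ≡ 39 (mod 43), so λ ≡ 23.
  x = λ² - 36 - 25 = 529 - 61 ≡ 38; y = λ·(36 - 38) - 22 ≡ 18. → (38, 18)
5Q: (38, 18) + (25, 27). λ = (27 - 18)/(25 - 38) ≡ 9/30 mod 43. 30⁻¹ ≡ 33 (mod 43), so λ ≡ 39.
  x = λ² - 38 - 25 = 1521 - 63 ≡ 39; y = λ·(38 - 39) - 18 ≡ 29. → (39, 29)
6Q: (39, 29) + (25, 27). λ = (27 - 29)/(25 - 39) ≡ 41/29 mod 43. 29⁻¹ ≡ 3 (mod 43) since 29·3 = 87 ≡ 1, so λ ≡ 37.
  x = λ² - 39 - 25 = 1369 - 64 ≡ 15; y = λ·(39 - 15) - 29 ≡ 42. → (15, 42)
7Q: (15, 42) + (25, 27). λ = (27 - 42)/(25 - 15) ≡ 28/10 mod 43. 10⁻¹ ≡ 13 (mod 43), so λ ≡ 20.
  x = λ² - 15 - 25 = 400 - 40 ≡ 16; y = λ·(15 - 16) - 42 ≡ 24. → (16, 24)
8Q: (16, 24) + (25, 27). λ = (27 - 24)/(25 - 16) ≡ 3/9 mod 43. 9⁻¹ ≡ 24 (mod 43), so λ ≡ 29.
  x = λ² - 16 - 25 = 841 - 41 ≡ 26; y = λ·(16 - 26) - 24 ≡ 30. → (26, 30)
9Q: (26, 30) + (25, 27). λ = (27 - 30)/(25 - 26) ≡ 40/42 mod 43. 42⁻¹ ≡ 42 (mod 43) since 42·42 = 1764 ≡ 1, so λ ≡ 3.
  x = λ² - 26 - 25 = 9 - 51 ≡ 1; y = λ·(26 - 1) - 30 ≡ 2. → (1, 2)
10Q: (1, 2) + (25, 27). λ = (27 - 2)/(25 - 1) ≡ 25/24 mod 43. 24⁻¹ ≡ 9 (mod 43), so λ ≡ 10.
  x = λ² - 1 - 25 = 100 - 26 ≡ 31; y = λ·(1 - 31) - 2 ≡ 42. → (31, 42)
11Q: (31, 42) + (25, 27). λ = (27 - 42)/(25 - 31) ≡ 28/37 mod 43. 37⁻¹ ≡ 7 (mod 43) since 37·7 = 259 ≡ 1, so λ ≡ 24.
  x = λ² - 31 - 25 = 576 - 56 ≡ 4; y = λ·(31 - 4) - 42 ≡ 4. → (4, 4)
12Q: (4, 4) + (25, 27). λ = (27 - 4)/(25 - 4) ≡ 23/21 mod 43. 21⁻¹ ≡ 41 (mod 43), so λ ≡ 40.
  x = λ² - 4 - 25 = 1600 - 29 ≡ 23; y = λ·(4 - 23) - 4 ≡ 10. → (23, 10)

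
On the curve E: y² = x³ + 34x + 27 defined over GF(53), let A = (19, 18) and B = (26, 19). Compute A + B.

(19, 18) + (26, 19). λ = (19 - 18)/(26 - 19) ≡ 1/7 mod 53. 7⁻¹ ≡ 38 (mod 53), so λ ≡ 38.
  x = λ² - 19 - 26 = 1444 - 45 ≡ 21; y = λ·(19 - 21) - 18 ≡ 12. → (21, 12)

(21, 12)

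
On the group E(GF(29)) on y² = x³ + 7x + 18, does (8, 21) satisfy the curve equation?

yes

y² = 21² ≡ 6; x³ + 7x + 18 = 586 ≡ 6 (mod 29). 6 = 6.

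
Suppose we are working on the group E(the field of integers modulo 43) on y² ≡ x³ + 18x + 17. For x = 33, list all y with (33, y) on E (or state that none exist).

16, 27

x³ + 18x + 17 = 36548 ≡ 41 (mod 43).
Square roots of 41 mod 43: 16 and 27 (since 16² = 256 ≡ 41).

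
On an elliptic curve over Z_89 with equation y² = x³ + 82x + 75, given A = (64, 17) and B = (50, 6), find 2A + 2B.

(65, 83)

First 2A:
Repeated addition: build up to 2A.
2A: tangent at (64, 17): λ = (3·64² + 82)/(2·17) ≡ 88/34. 34⁻¹ ≡ 55 (mod 89) since 34·55 = 1870 ≡ 1, so λ ≡ 88·55 ≡ 34.
  x = λ² - 64 - 64 = 1156 - 128 ≡ 49; y = λ·(64 - 49) - 17 ≡ 48. → (49, 48)
2A = (49, 48).
Next 2B:
Repeated addition: build up to 2B.
2B: tangent at (50, 6): λ = (3·50² + 82)/(2·6) ≡ 17/12. 12⁻¹ ≡ 52 (mod 89), so λ ≡ 17·52 ≡ 83.
  x = λ² - 50 - 50 = 6889 - 100 ≡ 25; y = λ·(50 - 25) - 6 ≡ 22. → (25, 22)
2B = (25, 22).
Finally 2A + 2B:
(49, 48) + (25, 22). λ = (22 - 48)/(25 - 49) ≡ 63/65 mod 89. 65⁻¹ ≡ 63 (mod 89), so λ ≡ 53.
  x = λ² - 49 - 25 = 2809 - 74 ≡ 65; y = λ·(49 - 65) - 48 ≡ 83. → (65, 83)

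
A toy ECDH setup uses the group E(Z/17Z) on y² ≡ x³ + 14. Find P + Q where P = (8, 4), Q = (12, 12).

(8, 4) + (12, 12). λ = (12 - 4)/(12 - 8) ≡ 8/4 mod 17. 4⁻¹ ≡ 13 (mod 17), so λ ≡ 2.
  x = λ² - 8 - 12 = 4 - 20 ≡ 1; y = λ·(8 - 1) - 4 ≡ 10. → (1, 10)

(1, 10)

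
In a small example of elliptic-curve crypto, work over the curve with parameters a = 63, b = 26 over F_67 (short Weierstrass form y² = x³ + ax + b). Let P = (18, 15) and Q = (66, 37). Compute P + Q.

(18, 15) + (66, 37). λ = (37 - 15)/(66 - 18) ≡ 22/48 mod 67. 48⁻¹ ≡ 7 (mod 67), so λ ≡ 20.
  x = λ² - 18 - 66 = 400 - 84 ≡ 48; y = λ·(18 - 48) - 15 ≡ 55. → (48, 55)

(48, 55)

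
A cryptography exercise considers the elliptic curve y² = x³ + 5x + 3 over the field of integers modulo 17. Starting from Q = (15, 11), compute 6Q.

(13, 2)

Repeated addition: build up to 6Q.
2Q: tangent at (15, 11): λ = (3·15² + 5)/(2·11) ≡ 0/5. 5⁻¹ ≡ 7 (mod 17), so λ ≡ 0·7 ≡ 0.
  x = λ² - 15 - 15 = 0 - 30 ≡ 4; y = λ·(15 - 4) - 11 ≡ 6. → (4, 6)
3Q: (4, 6) + (15, 11). λ = (11 - 6)/(15 - 4) ≡ 5/11 mod 17. 11⁻¹ ≡ 14 (mod 17) since 11·14 = 154 ≡ 1, so λ ≡ 2.
  x = λ² - 4 - 15 = 4 - 19 ≡ 2; y = λ·(4 - 2) - 6 ≡ 15. → (2, 15)
4Q: (2, 15) + (15, 11). λ = (11 - 15)/(15 - 2) ≡ 13/13 mod 17. 13⁻¹ ≡ 4 (mod 17), so λ ≡ 1.
  x = λ² - 2 - 15 = 1 - 17 ≡ 1; y = λ·(2 - 1) - 15 ≡ 3. → (1, 3)
5Q: (1, 3) + (15, 11). λ = (11 - 3)/(15 - 1) ≡ 8/14 mod 17. 14⁻¹ ≡ 11 (mod 17) since 14·11 = 154 ≡ 1, so λ ≡ 3.
  x = λ² - 1 - 15 = 9 - 16 ≡ 10; y = λ·(1 - 10) - 3 ≡ 4. → (10, 4)
6Q: (10, 4) + (15, 11). λ = (11 - 4)/(15 - 10) ≡ 7/5 mod 17. 5⁻¹ ≡ 7 (mod 17) since 5·7 = 35 ≡ 1, so λ ≡ 15.
  x = λ² - 10 - 15 = 225 - 25 ≡ 13; y = λ·(10 - 13) - 4 ≡ 2. → (13, 2)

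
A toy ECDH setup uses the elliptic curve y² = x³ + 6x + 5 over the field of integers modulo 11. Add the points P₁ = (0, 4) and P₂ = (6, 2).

(0, 4) + (6, 2). λ = (2 - 4)/(6 - 0) ≡ 9/6 mod 11. 6⁻¹ ≡ 2 (mod 11), so λ ≡ 7.
  x = λ² - 0 - 6 = 49 - 6 ≡ 10; y = λ·(0 - 10) - 4 ≡ 3. → (10, 3)

(10, 3)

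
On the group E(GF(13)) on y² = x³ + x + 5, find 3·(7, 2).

Write G = (7, 2).
Repeated addition: build up to 3G.
2G: tangent at (7, 2): λ = (3·7² + 1)/(2·2) ≡ 5/4. 4⁻¹ ≡ 10 (mod 13), so λ ≡ 5·10 ≡ 11.
  x = λ² - 7 - 7 = 121 - 14 ≡ 3; y = λ·(7 - 3) - 2 ≡ 3. → (3, 3)
3G: (3, 3) + (7, 2). λ = (2 - 3)/(7 - 3) ≡ 12/4 mod 13. 4⁻¹ ≡ 10 (mod 13) since 4·10 = 40 ≡ 1, so λ ≡ 3.
  x = λ² - 3 - 7 = 9 - 10 ≡ 12; y = λ·(3 - 12) - 3 ≡ 9. → (12, 9)

(12, 9)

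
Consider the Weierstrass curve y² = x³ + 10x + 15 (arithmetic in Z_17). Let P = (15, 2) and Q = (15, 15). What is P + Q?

O

The two points share x = 15 and their y-coordinates satisfy 2 + 15 ≡ 0 (mod 17), so they are inverses. Their sum is the point at infinity.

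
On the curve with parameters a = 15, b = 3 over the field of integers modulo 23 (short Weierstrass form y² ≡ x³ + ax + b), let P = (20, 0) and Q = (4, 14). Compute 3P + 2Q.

First 3P:
Repeated addition: build up to 3P.
2P: (20, 0) + (20, 0): same x and y₁ ≡ -y₂, so the sum is O.
3P: O + (20, 0) = (20, 0) (identity).
3P = (20, 0).
Next 2Q:
Repeated addition: build up to 2Q.
2Q: tangent at (4, 14): λ = (3·4² + 15)/(2·14) ≡ 17/5. 5⁻¹ ≡ 14 (mod 23) since 5·14 = 70 ≡ 1, so λ ≡ 17·14 ≡ 8.
  x = λ² - 4 - 4 = 64 - 8 ≡ 10; y = λ·(4 - 10) - 14 ≡ 7. → (10, 7)
2Q = (10, 7).
Finally 3P + 2Q:
(20, 0) + (10, 7). λ = (7 - 0)/(10 - 20) ≡ 7/13 mod 23. 13⁻¹ ≡ 16 (mod 23) since 13·16 = 208 ≡ 1, so λ ≡ 20.
  x = λ² - 20 - 10 = 400 - 30 ≡ 2; y = λ·(20 - 2) - 0 ≡ 15. → (2, 15)

(2, 15)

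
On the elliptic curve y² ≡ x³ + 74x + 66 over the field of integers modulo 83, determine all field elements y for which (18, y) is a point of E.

x³ + 74x + 66 = 7230 ≡ 9 (mod 83).
Square roots of 9 mod 83: 3 and 80 (since 3² = 9 ≡ 9).

3, 80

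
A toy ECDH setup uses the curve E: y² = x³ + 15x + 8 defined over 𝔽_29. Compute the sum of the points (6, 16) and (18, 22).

(27, 17)

(6, 16) + (18, 22). λ = (22 - 16)/(18 - 6) ≡ 6/12 mod 29. 12⁻¹ ≡ 17 (mod 29), so λ ≡ 15.
  x = λ² - 6 - 18 = 225 - 24 ≡ 27; y = λ·(6 - 27) - 16 ≡ 17. → (27, 17)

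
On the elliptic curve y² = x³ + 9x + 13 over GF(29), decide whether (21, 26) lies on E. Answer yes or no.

y² = 26² ≡ 9; x³ + 9x + 13 = 9463 ≡ 9 (mod 29). 9 = 9.

yes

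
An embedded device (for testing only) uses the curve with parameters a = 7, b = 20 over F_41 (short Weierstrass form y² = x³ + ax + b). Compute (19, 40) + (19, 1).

The two points share x = 19 and their y-coordinates satisfy 40 + 1 ≡ 0 (mod 41), so they are inverses. Their sum is 𝒪.

O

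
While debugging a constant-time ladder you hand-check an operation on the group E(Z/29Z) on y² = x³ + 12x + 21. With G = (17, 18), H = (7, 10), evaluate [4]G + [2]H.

(13, 5)

First 4G:
Double-and-add on 4 = (100)₂. Start with G = (17, 18) for the leading 1-bit.
double: tangent at (17, 18): λ = (3·17² + 12)/(2·18) ≡ 9/7. 7⁻¹ ≡ 25 (mod 29), so λ ≡ 9·25 ≡ 22.
  x = λ² - 17 - 17 = 484 - 34 ≡ 15; y = λ·(17 - 15) - 18 ≡ 26. → (15, 26)
double: tangent at (15, 26): λ = (3·15² + 12)/(2·26) ≡ 20/23. 23⁻¹ ≡ 24 (mod 29), so λ ≡ 20·24 ≡ 16.
  x = λ² - 15 - 15 = 256 - 30 ≡ 23; y = λ·(15 - 23) - 26 ≡ 20. → (23, 20)
4G = (23, 20).
Next 2H:
Repeated addition: build up to 2H.
2H: tangent at (7, 10): λ = (3·7² + 12)/(2·10) ≡ 14/20. 20⁻¹ ≡ 16 (mod 29) since 20·16 = 320 ≡ 1, so λ ≡ 14·16 ≡ 21.
  x = λ² - 7 - 7 = 441 - 14 ≡ 21; y = λ·(7 - 21) - 10 ≡ 15. → (21, 15)
2H = (21, 15).
Finally 4G + 2H:
(23, 20) + (21, 15). λ = (15 - 20)/(21 - 23) ≡ 24/27 mod 29. 27⁻¹ ≡ 14 (mod 29) since 27·14 = 378 ≡ 1, so λ ≡ 17.
  x = λ² - 23 - 21 = 289 - 44 ≡ 13; y = λ·(23 - 13) - 20 ≡ 5. → (13, 5)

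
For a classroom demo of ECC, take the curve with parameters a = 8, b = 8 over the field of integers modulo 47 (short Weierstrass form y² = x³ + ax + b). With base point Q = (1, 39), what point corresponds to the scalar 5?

Repeated addition: build up to 5Q.
2Q: tangent at (1, 39): λ = (3·1² + 8)/(2·39) ≡ 11/31. 31⁻¹ ≡ 44 (mod 47), so λ ≡ 11·44 ≡ 14.
  x = λ² - 1 - 1 = 196 - 2 ≡ 6; y = λ·(1 - 6) - 39 ≡ 32. → (6, 32)
3Q: (6, 32) + (1, 39). λ = (39 - 32)/(1 - 6) ≡ 7/42 mod 47. 42⁻¹ ≡ 28 (mod 47) since 42·28 = 1176 ≡ 1, so λ ≡ 8.
  x = λ² - 6 - 1 = 64 - 7 ≡ 10; y = λ·(6 - 10) - 32 ≡ 30. → (10, 30)
4Q: (10, 30) + (1, 39). λ = (39 - 30)/(1 - 10) ≡ 9/38 mod 47. 38⁻¹ ≡ 26 (mod 47) since 38·26 = 988 ≡ 1, so λ ≡ 46.
  x = λ² - 10 - 1 = 2116 - 11 ≡ 37; y = λ·(10 - 37) - 30 ≡ 44. → (37, 44)
5Q: (37, 44) + (1, 39). λ = (39 - 44)/(1 - 37) ≡ 42/11 mod 47. 11⁻¹ ≡ 30 (mod 47) since 11·30 = 330 ≡ 1, so λ ≡ 38.
  x = λ² - 37 - 1 = 1444 - 38 ≡ 43; y = λ·(37 - 43) - 44 ≡ 10. → (43, 10)

(43, 10)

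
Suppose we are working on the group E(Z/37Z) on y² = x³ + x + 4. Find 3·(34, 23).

Write P = (34, 23).
Repeated addition: build up to 3P.
2P: tangent at (34, 23): λ = (3·34² + 1)/(2·23) ≡ 28/9. 9⁻¹ ≡ 33 (mod 37) since 9·33 = 297 ≡ 1, so λ ≡ 28·33 ≡ 36.
  x = λ² - 34 - 34 = 1296 - 68 ≡ 7; y = λ·(34 - 7) - 23 ≡ 24. → (7, 24)
3P: (7, 24) + (34, 23). λ = (23 - 24)/(34 - 7) ≡ 36/27 mod 37. 27⁻¹ ≡ 11 (mod 37), so λ ≡ 26.
  x = λ² - 7 - 34 = 676 - 41 ≡ 6; y = λ·(7 - 6) - 24 ≡ 2. → (6, 2)

(6, 2)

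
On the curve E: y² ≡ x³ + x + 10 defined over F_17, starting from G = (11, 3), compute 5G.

Double-and-add on 5 = (101)₂. Start with G = (11, 3) for the leading 1-bit.
double: tangent at (11, 3): λ = (3·11² + 1)/(2·3) ≡ 7/6. 6⁻¹ ≡ 3 (mod 17), so λ ≡ 7·3 ≡ 4.
  x = λ² - 11 - 11 = 16 - 22 ≡ 11; y = λ·(11 - 11) - 3 ≡ 14. → (11, 14)
double: tangent at (11, 14): λ = (3·11² + 1)/(2·14) ≡ 7/11. 11⁻¹ ≡ 14 (mod 17), so λ ≡ 7·14 ≡ 13.
  x = λ² - 11 - 11 = 169 - 22 ≡ 11; y = λ·(11 - 11) - 14 ≡ 3. → (11, 3)
add G: tangent at (11, 3): λ = (3·11² + 1)/(2·3) ≡ 7/6. 6⁻¹ ≡ 3 (mod 17), so λ ≡ 7·3 ≡ 4.
  x = λ² - 11 - 11 = 16 - 22 ≡ 11; y = λ·(11 - 11) - 3 ≡ 14. → (11, 14)

(11, 14)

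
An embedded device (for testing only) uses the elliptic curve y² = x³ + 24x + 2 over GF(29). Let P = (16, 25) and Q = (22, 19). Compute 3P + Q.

First 3P:
Repeated addition: build up to 3P.
2P: tangent at (16, 25): λ = (3·16² + 24)/(2·25) ≡ 9/21. 21⁻¹ ≡ 18 (mod 29) since 21·18 = 378 ≡ 1, so λ ≡ 9·18 ≡ 17.
  x = λ² - 16 - 16 = 289 - 32 ≡ 25; y = λ·(16 - 25) - 25 ≡ 25. → (25, 25)
3P: (25, 25) + (16, 25). λ = (25 - 25)/(16 - 25) ≡ 0/20 mod 29. 20⁻¹ ≡ 16 (mod 29), so λ ≡ 0.
  x = λ² - 25 - 16 = 0 - 41 ≡ 17; y = λ·(25 - 17) - 25 ≡ 4. → (17, 4)
3P = (17, 4).
Finally 3P + Q:
(17, 4) + (22, 19). λ = (19 - 4)/(22 - 17) ≡ 15/5 mod 29. 5⁻¹ ≡ 6 (mod 29), so λ ≡ 3.
  x = λ² - 17 - 22 = 9 - 39 ≡ 28; y = λ·(17 - 28) - 4 ≡ 21. → (28, 21)

(28, 21)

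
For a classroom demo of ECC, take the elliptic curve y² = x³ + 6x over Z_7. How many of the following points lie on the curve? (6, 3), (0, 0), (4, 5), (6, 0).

3

(6, 3): 3² ≡ 2, rhs ≡ 0 → off.
(0, 0): 0² ≡ 0, rhs ≡ 0 → on.
(4, 5): 5² ≡ 4, rhs ≡ 4 → on.
(6, 0): 0² ≡ 0, rhs ≡ 0 → on.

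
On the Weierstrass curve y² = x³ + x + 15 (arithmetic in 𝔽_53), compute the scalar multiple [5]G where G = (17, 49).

Repeated addition: build up to 5G.
2G: tangent at (17, 49): λ = (3·17² + 1)/(2·49) ≡ 20/45. 45⁻¹ ≡ 33 (mod 53) since 45·33 = 1485 ≡ 1, so λ ≡ 20·33 ≡ 24.
  x = λ² - 17 - 17 = 576 - 34 ≡ 12; y = λ·(17 - 12) - 49 ≡ 18. → (12, 18)
3G: (12, 18) + (17, 49). λ = (49 - 18)/(17 - 12) ≡ 31/5 mod 53. 5⁻¹ ≡ 32 (mod 53), so λ ≡ 38.
  x = λ² - 12 - 17 = 1444 - 29 ≡ 37; y = λ·(12 - 37) - 18 ≡ 39. → (37, 39)
4G: (37, 39) + (17, 49). λ = (49 - 39)/(17 - 37) ≡ 10/33 mod 53. 33⁻¹ ≡ 45 (mod 53) since 33·45 = 1485 ≡ 1, so λ ≡ 26.
  x = λ² - 37 - 17 = 676 - 54 ≡ 39; y = λ·(37 - 39) - 39 ≡ 15. → (39, 15)
5G: (39, 15) + (17, 49). λ = (49 - 15)/(17 - 39) ≡ 34/31 mod 53. 31⁻¹ ≡ 12 (mod 53), so λ ≡ 37.
  x = λ² - 39 - 17 = 1369 - 56 ≡ 41; y = λ·(39 - 41) - 15 ≡ 17. → (41, 17)

(41, 17)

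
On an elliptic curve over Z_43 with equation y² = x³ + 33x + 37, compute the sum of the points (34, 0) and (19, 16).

(34, 0) + (19, 16). λ = (16 - 0)/(19 - 34) ≡ 16/28 mod 43. 28⁻¹ ≡ 20 (mod 43) since 28·20 = 560 ≡ 1, so λ ≡ 19.
  x = λ² - 34 - 19 = 361 - 53 ≡ 7; y = λ·(34 - 7) - 0 ≡ 40. → (7, 40)

(7, 40)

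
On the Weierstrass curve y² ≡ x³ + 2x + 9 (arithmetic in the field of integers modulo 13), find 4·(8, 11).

(4, 9)

Write P = (8, 11).
Double-and-add on 4 = (100)₂. Start with P = (8, 11) for the leading 1-bit.
double: tangent at (8, 11): λ = (3·8² + 2)/(2·11) ≡ 12/9. 9⁻¹ ≡ 3 (mod 13), so λ ≡ 12·3 ≡ 10.
  x = λ² - 8 - 8 = 100 - 16 ≡ 6; y = λ·(8 - 6) - 11 ≡ 9. → (6, 9)
double: tangent at (6, 9): λ = (3·6² + 2)/(2·9) ≡ 6/5. 5⁻¹ ≡ 8 (mod 13) since 5·8 = 40 ≡ 1, so λ ≡ 6·8 ≡ 9.
  x = λ² - 6 - 6 = 81 - 12 ≡ 4; y = λ·(6 - 4) - 9 ≡ 9. → (4, 9)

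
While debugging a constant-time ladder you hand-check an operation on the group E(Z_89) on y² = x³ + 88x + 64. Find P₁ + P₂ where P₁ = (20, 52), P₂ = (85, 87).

(20, 52) + (85, 87). λ = (87 - 52)/(85 - 20) ≡ 35/65 mod 89. 65⁻¹ ≡ 63 (mod 89), so λ ≡ 69.
  x = λ² - 20 - 85 = 4761 - 105 ≡ 28; y = λ·(20 - 28) - 52 ≡ 19. → (28, 19)

(28, 19)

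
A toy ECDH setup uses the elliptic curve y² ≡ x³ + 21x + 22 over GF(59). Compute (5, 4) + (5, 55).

O

The two points share x = 5 and their y-coordinates satisfy 4 + 55 ≡ 0 (mod 59), so they are inverses. Their sum is O.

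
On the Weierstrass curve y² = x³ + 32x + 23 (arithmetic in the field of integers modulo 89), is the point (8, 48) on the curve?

yes

y² = 48² ≡ 79; x³ + 32x + 23 = 791 ≡ 79 (mod 89). 79 = 79.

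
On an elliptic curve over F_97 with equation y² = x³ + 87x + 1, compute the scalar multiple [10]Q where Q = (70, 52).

Repeated addition: build up to 10Q.
2Q: tangent at (70, 52): λ = (3·70² + 87)/(2·52) ≡ 43/7. 7⁻¹ ≡ 14 (mod 97) since 7·14 = 98 ≡ 1, so λ ≡ 43·14 ≡ 20.
  x = λ² - 70 - 70 = 400 - 140 ≡ 66; y = λ·(70 - 66) - 52 ≡ 28. → (66, 28)
3Q: (66, 28) + (70, 52). λ = (52 - 28)/(70 - 66) ≡ 24/4 mod 97. 4⁻¹ ≡ 73 (mod 97) since 4·73 = 292 ≡ 1, so λ ≡ 6.
  x = λ² - 66 - 70 = 36 - 136 ≡ 94; y = λ·(66 - 94) - 28 ≡ 95. → (94, 95)
4Q: (94, 95) + (70, 52). λ = (52 - 95)/(70 - 94) ≡ 54/73 mod 97. 73⁻¹ ≡ 4 (mod 97) since 73·4 = 292 ≡ 1, so λ ≡ 22.
  x = λ² - 94 - 70 = 484 - 164 ≡ 29; y = λ·(94 - 29) - 95 ≡ 74. → (29, 74)
5Q: (29, 74) + (70, 52). λ = (52 - 74)/(70 - 29) ≡ 75/41 mod 97. 41⁻¹ ≡ 71 (mod 97) since 41·71 = 2911 ≡ 1, so λ ≡ 87.
  x = λ² - 29 - 70 = 7569 - 99 ≡ 1; y = λ·(29 - 1) - 74 ≡ 34. → (1, 34)
6Q: (1, 34) + (70, 52). λ = (52 - 34)/(70 - 1) ≡ 18/69 mod 97. 69⁻¹ ≡ 45 (mod 97), so λ ≡ 34.
  x = λ² - 1 - 70 = 1156 - 71 ≡ 18; y = λ·(1 - 18) - 34 ≡ 67. → (18, 67)
7Q: (18, 67) + (70, 52). λ = (52 - 67)/(70 - 18) ≡ 82/52 mod 97. 52⁻¹ ≡ 28 (mod 97) since 52·28 = 1456 ≡ 1, so λ ≡ 65.
  x = λ² - 18 - 70 = 4225 - 88 ≡ 63; y = λ·(18 - 63) - 67 ≡ 15. → (63, 15)
8Q: (63, 15) + (70, 52). λ = (52 - 15)/(70 - 63) ≡ 37/7 mod 97. 7⁻¹ ≡ 14 (mod 97) since 7·14 = 98 ≡ 1, so λ ≡ 33.
  x = λ² - 63 - 70 = 1089 - 133 ≡ 83; y = λ·(63 - 83) - 15 ≡ 4. → (83, 4)
9Q: (83, 4) + (70, 52). λ = (52 - 4)/(70 - 83) ≡ 48/84 mod 97. 84⁻¹ ≡ 82 (mod 97), so λ ≡ 56.
  x = λ² - 83 - 70 = 3136 - 153 ≡ 73; y = λ·(83 - 73) - 4 ≡ 71. → (73, 71)
10Q: (73, 71) + (70, 52). λ = (52 - 71)/(70 - 73) ≡ 78/94 mod 97. 94⁻¹ ≡ 32 (mod 97) since 94·32 = 3008 ≡ 1, so λ ≡ 71.
  x = λ² - 73 - 70 = 5041 - 143 ≡ 48; y = λ·(73 - 48) - 71 ≡ 55. → (48, 55)

(48, 55)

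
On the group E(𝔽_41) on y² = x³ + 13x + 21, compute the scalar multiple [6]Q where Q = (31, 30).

(36, 35)

Double-and-add on 6 = (110)₂. Start with Q = (31, 30) for the leading 1-bit.
double: tangent at (31, 30): λ = (3·31² + 13)/(2·30) ≡ 26/19. 19⁻¹ ≡ 13 (mod 41) since 19·13 = 247 ≡ 1, so λ ≡ 26·13 ≡ 10.
  x = λ² - 31 - 31 = 100 - 62 ≡ 38; y = λ·(31 - 38) - 30 ≡ 23. → (38, 23)
add Q: (38, 23) + (31, 30). λ = (30 - 23)/(31 - 38) ≡ 7/34 mod 41. 34⁻¹ ≡ 35 (mod 41) since 34·35 = 1190 ≡ 1, so λ ≡ 40.
  x = λ² - 38 - 31 = 1600 - 69 ≡ 14; y = λ·(38 - 14) - 23 ≡ 35. → (14, 35)
double: tangent at (14, 35): λ = (3·14² + 13)/(2·35) ≡ 27/29. 29⁻¹ ≡ 17 (mod 41) since 29·17 = 493 ≡ 1, so λ ≡ 27·17 ≡ 8.
  x = λ² - 14 - 14 = 64 - 28 ≡ 36; y = λ·(14 - 36) - 35 ≡ 35. → (36, 35)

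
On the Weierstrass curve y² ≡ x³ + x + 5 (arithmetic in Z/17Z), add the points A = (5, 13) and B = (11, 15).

(3, 16)

(5, 13) + (11, 15). λ = (15 - 13)/(11 - 5) ≡ 2/6 mod 17. 6⁻¹ ≡ 3 (mod 17), so λ ≡ 6.
  x = λ² - 5 - 11 = 36 - 16 ≡ 3; y = λ·(5 - 3) - 13 ≡ 16. → (3, 16)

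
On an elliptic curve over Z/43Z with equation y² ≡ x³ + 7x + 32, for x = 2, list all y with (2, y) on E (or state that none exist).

x³ + 7x + 32 = 54 ≡ 11 (mod 43).
Square roots of 11 mod 43: 21 and 22 (since 21² = 441 ≡ 11).

21, 22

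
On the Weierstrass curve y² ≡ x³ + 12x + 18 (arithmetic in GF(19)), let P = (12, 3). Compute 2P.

(18, 9)

tangent at (12, 3): λ = (3·12² + 12)/(2·3) ≡ 7/6. 6⁻¹ ≡ 16 (mod 19), so λ ≡ 7·16 ≡ 17.
  x = λ² - 12 - 12 = 289 - 24 ≡ 18; y = λ·(12 - 18) - 3 ≡ 9. → (18, 9)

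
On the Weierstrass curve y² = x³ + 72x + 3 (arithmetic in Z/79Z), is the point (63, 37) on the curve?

no

y² = 37² ≡ 26; x³ + 72x + 3 = 254586 ≡ 48 (mod 79). 26 ≠ 48.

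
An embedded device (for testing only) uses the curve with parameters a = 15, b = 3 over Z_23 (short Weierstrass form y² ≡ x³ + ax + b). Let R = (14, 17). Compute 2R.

tangent at (14, 17): λ = (3·14² + 15)/(2·17) ≡ 5/11. 11⁻¹ ≡ 21 (mod 23), so λ ≡ 5·21 ≡ 13.
  x = λ² - 14 - 14 = 169 - 28 ≡ 3; y = λ·(14 - 3) - 17 ≡ 11. → (3, 11)

(3, 11)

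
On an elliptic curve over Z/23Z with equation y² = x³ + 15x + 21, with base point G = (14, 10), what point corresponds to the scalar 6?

Double-and-add on 6 = (110)₂. Start with G = (14, 10) for the leading 1-bit.
double: tangent at (14, 10): λ = (3·14² + 15)/(2·10) ≡ 5/20. 20⁻¹ ≡ 15 (mod 23) since 20·15 = 300 ≡ 1, so λ ≡ 5·15 ≡ 6.
  x = λ² - 14 - 14 = 36 - 28 ≡ 8; y = λ·(14 - 8) - 10 ≡ 3. → (8, 3)
add G: (8, 3) + (14, 10). λ = (10 - 3)/(14 - 8) ≡ 7/6 mod 23. 6⁻¹ ≡ 4 (mod 23), so λ ≡ 5.
  x = λ² - 8 - 14 = 25 - 22 ≡ 3; y = λ·(8 - 3) - 3 ≡ 22. → (3, 22)
double: tangent at (3, 22): λ = (3·3² + 15)/(2·22) ≡ 19/21. 21⁻¹ ≡ 11 (mod 23), so λ ≡ 19·11 ≡ 2.
  x = λ² - 3 - 3 = 4 - 6 ≡ 21; y = λ·(3 - 21) - 22 ≡ 11. → (21, 11)

(21, 11)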